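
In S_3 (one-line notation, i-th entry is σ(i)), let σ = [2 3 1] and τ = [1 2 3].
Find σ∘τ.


σ∘τ: apply τ first, then σ
1 →τ 1 →σ 2
2 →τ 2 →σ 3
3 →τ 3 →σ 1

σ∘τ = [2 3 1]


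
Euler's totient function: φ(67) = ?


Factor n: 67 = 67
φ(n) = n · ∏(1 - 1/p) over distinct primes p | n
φ(67) = 67 · (1 - 1/67) = 66

φ(67) = 66


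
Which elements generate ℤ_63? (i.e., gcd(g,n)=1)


g generates ℤ_n iff gcd(g,n) = 1
Prime factors of 63: 3, 7
Generators are g ∈ {1,...,62} not divisible by any of these primes.
Generators: {1, 2, 4, 5, 8, 10, 11, 13, 16, 17, 19, 20, 22, 23, 25, 26, 29, 31, 32, 34, 37, 38, 40, 41, 43, 44, 46, 47, 50, 52, 53, 55, 58, 59, 61, 62}
Number of generators = φ(63) = 36

Generators of ℤ_63 = {1, 2, 4, 5, 8, 10, 11, 13, 16, 17, 19, 20, 22, 23, 25, 26, 29, 31, 32, 34, 37, 38, 40, 41, 43, 44, 46, 47, 50, 52, 53, 55, 58, 59, 61, 62}


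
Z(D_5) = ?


Z(G) = {g ∈ G | gx = xg for all x ∈ G}
For odd n, Z(D_n) = {e}: no nontrivial rotation commutes with all reflections

Z(D_5) = {e}


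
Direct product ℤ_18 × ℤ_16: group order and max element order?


|ℤ_18 × ℤ_16| = 18 × 16 = 288
Max element order = lcm(18,16) = 144
Cyclic? No (gcd=2)

|ℤ_18×ℤ_16| = 288, max element order = 144


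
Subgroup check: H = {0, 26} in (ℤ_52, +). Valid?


Subgroup test for H = {0, 26} in (ℤ_52, +):
(1) 0 ∈ H? Yes
(2) Closure: for all a,b ∈ H, (a+b) mod 52 ∈ H? Yes
(3) Inverses: for all a ∈ H, -a mod 52 ∈ H? Yes

Yes, H is a subgroup of ℤ_52


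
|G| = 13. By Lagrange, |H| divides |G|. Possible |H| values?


Lagrange's theorem: |H| divides |G|
|G| = 13
Divisors of 13: 1, 13

Possible subgroup orders: {1, 13}


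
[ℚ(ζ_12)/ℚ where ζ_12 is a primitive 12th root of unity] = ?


[ℚ(ζ_n):ℚ] = deg Φ_n(x) = φ(n). Here φ(12) = 4

[ℚ(ζ_12)/ℚ where ζ_12 is a primitive 12th root of unity] = 4


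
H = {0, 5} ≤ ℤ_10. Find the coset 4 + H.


4 + H = {4 + h (mod 10) : h ∈ H}
4+0=4, 4+5=9

4 + H = {4, 9}


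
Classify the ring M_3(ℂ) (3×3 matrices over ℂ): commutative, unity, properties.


Matrix multiplication is non-commutative for n ≥ 2; the identity matrix I is the unity; singular matrices give zero divisors, so not an integral domain
Commutative: No
Integral domain: No
Has unity: Yes

M_3(ℂ) (3×3 matrices over ℂ): Commutative=No, Unity=Yes


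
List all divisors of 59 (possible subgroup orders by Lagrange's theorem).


Lagrange's theorem: |H| divides |G|
|G| = 59
Divisors of 59: 1, 59

Possible subgroup orders: {1, 59}


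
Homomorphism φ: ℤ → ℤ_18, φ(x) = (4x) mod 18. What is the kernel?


Kernel = preimage of identity
ker(φ) = {x ∈ ℤ : 4x ≡ 0 (mod 18)}. gcd(4,18) = 2, so 4x ≡ 0 (mod 18) ⟺ x ≡ 0 (mod 18/2 = 9). Hence ker(φ) = 9ℤ

ker(φ) = 9ℤ


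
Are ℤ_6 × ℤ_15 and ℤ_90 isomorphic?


Comparing ℤ_6 × ℤ_15 and ℤ_90:
gcd(6,15) = 3 ≠ 1. Max element order in ℤ_6×ℤ_15 is lcm(6,15) = 30 < 90, so it has no element of order 90

No, ℤ_6 × ℤ_15 ≇ ℤ_90


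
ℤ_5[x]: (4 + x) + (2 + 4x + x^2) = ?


Add coefficients mod 5:
x^0: 4 + 2 = 1 (mod 5)
x^1: 1 + 4 = 0 (mod 5)
x^2: 0 + 1 = 1 (mod 5)
Result: 1 + x^2

f + g = 1 + x^2


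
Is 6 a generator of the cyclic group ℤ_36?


g generates ℤ_n iff gcd(g, n) = 1
gcd(6, 36) = 6
Since gcd = 6 ≠ 1, ⟨6⟩ has order 6 < 36, so 6 is not a generator.

No, 6 does not generate ℤ_36


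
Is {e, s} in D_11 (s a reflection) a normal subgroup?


H = {e, s} in D_11 (s a reflection)
r·s·r⁻¹ = sr⁻² ≠ s for n ≥ 3, so {e, s} is not closed under conjugation

No, not a normal subgroup


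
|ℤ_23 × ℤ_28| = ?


|A × B| = |A| · |B|
|ℤ_23 × ℤ_28| = 23 × 28 = 644

|ℤ_23 × ℤ_28| = 644


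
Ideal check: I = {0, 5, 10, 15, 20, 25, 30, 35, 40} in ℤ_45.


Check ideal conditions for I = {0, 5, 10, 15, 20, 25, 30, 35, 40} in ℤ_45:
(1) I is an additive subgroup? Yes
(2) For r ∈ ℤ_45 and a ∈ I: r·a ∈ I? Yes

Yes, I is an ideal of ℤ_45


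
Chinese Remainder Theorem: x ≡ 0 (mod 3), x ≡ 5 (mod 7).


m₁ = 3, m₂ = 7, gcd = 1, so CRT applies. M = m₁·m₂ = 21
Let M₁ = M/m₁ = 7, M₂ = M/m₂ = 3
Find y₁ ≡ M₁⁻¹ (mod m₁): 7⁻¹ ≡ 1 (mod 3)
Find y₂ ≡ M₂⁻¹ (mod m₂): 3⁻¹ ≡ 5 (mod 7)
x = a₁·M₁·y₁ + a₂·M₂·y₂ = 0·7·1 + 5·3·5 = 75
Reduce mod 21: x ≡ 12
Check: 12 mod 3 = 0 ✓, 12 mod 7 = 5 ✓

x ≡ 12 (mod 21)


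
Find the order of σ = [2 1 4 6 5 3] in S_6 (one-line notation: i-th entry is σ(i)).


Cycle decomposition: (1 2) (3 4 6)
Cycle lengths: 2, 3
Order = lcm(2, 3) = 6

ord(σ) = 6


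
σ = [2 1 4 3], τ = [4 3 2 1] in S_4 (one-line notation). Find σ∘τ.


σ∘τ: apply τ first, then σ
1 →τ 4 →σ 3
2 →τ 3 →σ 4
3 →τ 2 →σ 1
4 →τ 1 →σ 2

σ∘τ = [3 4 1 2]


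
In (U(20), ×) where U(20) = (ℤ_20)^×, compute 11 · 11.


Operation: multiplication mod 20
11 · 11 = (a × b) mod 20 with a = 11, b = 11

11 · 11 = 1


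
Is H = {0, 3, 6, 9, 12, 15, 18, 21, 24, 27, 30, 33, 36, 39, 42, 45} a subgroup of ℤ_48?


Subgroup test for H = {0, 3, 6, 9, 12, 15, 18, 21, 24, 27, 30, 33, 36, 39, 42, 45} in (ℤ_48, +):
(1) 0 ∈ H? Yes
(2) Closure: for all a,b ∈ H, (a+b) mod 48 ∈ H? Yes
(3) Inverses: for all a ∈ H, -a mod 48 ∈ H? Yes

Yes, H is a subgroup of ℤ_48


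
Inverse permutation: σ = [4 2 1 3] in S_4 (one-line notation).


To find σ⁻¹, swap domain and range:
σ(1) = 4 → σ⁻¹(4) = 1
σ(2) = 2 → σ⁻¹(2) = 2
σ(3) = 1 → σ⁻¹(1) = 3
σ(4) = 3 → σ⁻¹(3) = 4

σ⁻¹ = [3 2 4 1]


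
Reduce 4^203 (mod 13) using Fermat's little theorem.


Fermat's little theorem: if p is prime and gcd(a,p)=1, then a^(p-1) ≡ 1 (mod p)
p = 13 is prime, gcd(4,13) = 1
Reduce exponent: 203 mod 12 = 11
So 4^203 ≡ 4^11 (mod 13)
4^11 mod 13 = 10

4^203 ≡ 10 (mod 13)


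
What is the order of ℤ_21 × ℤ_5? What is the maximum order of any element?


|ℤ_21 × ℤ_5| = 21 × 5 = 105
Max element order = lcm(21,5) = 105
Cyclic? Yes (gcd=1)

|ℤ_21×ℤ_5| = 105, max element order = 105


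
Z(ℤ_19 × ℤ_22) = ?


Z(G) = {g ∈ G | gx = xg for all x ∈ G}
Direct product of abelian groups is abelian, so Z(G) = G

Z(ℤ_19 × ℤ_22) = ℤ_19 × ℤ_22


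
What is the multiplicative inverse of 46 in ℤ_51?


Use the extended Euclidean algorithm to write 1 = 46·s + 51·t; then s mod 51 is the inverse.
Euclidean algorithm:
  46 = 0·51 + 46
  51 = 1·46 + 5
  46 = 9·5 + 1
  5 = 5·1 + 0
gcd(46,51) = 1
Back-substitution gives: 46·(10) + 51·(-9) = 1
So 46⁻¹ ≡ 10 ≡ 10 (mod 51)
Check: 46 × 10 = 460 ≡ 1 (mod 51) ✓

46⁻¹ ≡ 10 (mod 51)


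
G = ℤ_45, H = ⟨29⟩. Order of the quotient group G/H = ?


|⟨29⟩| = n / gcd(29, 45) = 45 / 1 = 45
H is normal (ℤ_45 is abelian).
|G/H| = |G| / |H| = 45 / 45 = 1

|G/H| = 1


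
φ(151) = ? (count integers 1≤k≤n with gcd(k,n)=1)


Factor n: 151 = 151
φ(n) = n · ∏(1 - 1/p) over distinct primes p | n
φ(151) = 151 · (1 - 1/151) = 150

φ(151) = 150


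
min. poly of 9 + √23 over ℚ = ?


Let α = 9 + √23. Then α - 9 = √23, so (α - 9)² = 23, giving α² - 18α + 58 = 0. Degree 2 and α ∉ ℚ, so this is the minimal polynomial.

Minimal polynomial: x² - 18x + 58


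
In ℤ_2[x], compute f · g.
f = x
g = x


Expand and collect like terms; reduce coefficients mod 2:
x^0: 0·0 = 0 ≡ 0 (mod 2)
x^1: 0·1 + 1·0 = 0 ≡ 0 (mod 2)
x^2: 1·1 = 1 ≡ 1 (mod 2)
Result: x^2

f · g = x^2


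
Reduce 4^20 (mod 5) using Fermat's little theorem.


Fermat's little theorem: if p is prime and gcd(a,p)=1, then a^(p-1) ≡ 1 (mod p)
p = 5 is prime, gcd(4,5) = 1
Reduce exponent: 20 mod 4 = 0
So 4^20 ≡ 4^0 (mod 5)
4^0 = 1

4^20 ≡ 1 (mod 5)


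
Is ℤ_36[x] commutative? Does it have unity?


ℤ_36 has zero divisors (2·18 ≡ 0), and these lift to constant zero divisors in ℤ_36[x]; so not an integral domain
Commutative: Yes
Integral domain: No
Has unity: Yes

ℤ_36[x]: Commutative=Yes, Unity=Yes


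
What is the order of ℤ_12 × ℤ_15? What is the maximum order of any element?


|ℤ_12 × ℤ_15| = 12 × 15 = 180
Max element order = lcm(12,15) = 60
Cyclic? No (gcd=3)

|ℤ_12×ℤ_15| = 180, max element order = 60


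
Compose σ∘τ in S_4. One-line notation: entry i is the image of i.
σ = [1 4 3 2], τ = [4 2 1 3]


σ∘τ: apply τ first, then σ
1 →τ 4 →σ 2
2 →τ 2 →σ 4
3 →τ 1 →σ 1
4 →τ 3 →σ 3

σ∘τ = [2 4 1 3]


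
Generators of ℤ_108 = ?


g generates ℤ_n iff gcd(g,n) = 1
Prime factors of 108: 2, 3
Generators are g ∈ {1,...,107} not divisible by any of these primes.
Generators: {1, 5, 7, 11, 13, 17, 19, 23, 25, 29, 31, 35, 37, 41, 43, 47, 49, 53, 55, 59, 61, 65, 67, 71, 73, 77, 79, 83, 85, 89, 91, 95, 97, 101, 103, 107}
Number of generators = φ(108) = 36

Generators of ℤ_108 = {1, 5, 7, 11, 13, 17, 19, 23, 25, 29, 31, 35, 37, 41, 43, 47, 49, 53, 55, 59, 61, 65, 67, 71, 73, 77, 79, 83, 85, 89, 91, 95, 97, 101, 103, 107}


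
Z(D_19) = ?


Z(G) = {g ∈ G | gx = xg for all x ∈ G}
For odd n, Z(D_n) = {e}: no nontrivial rotation commutes with all reflections

Z(D_19) = {e}


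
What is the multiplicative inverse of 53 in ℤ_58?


Use the extended Euclidean algorithm to write 1 = 53·s + 58·t; then s mod 58 is the inverse.
Euclidean algorithm:
  53 = 0·58 + 53
  58 = 1·53 + 5
  53 = 10·5 + 3
  5 = 1·3 + 2
  3 = 1·2 + 1
  2 = 2·1 + 0
gcd(53,58) = 1
Back-substitution gives: 53·(23) + 58·(-21) = 1
So 53⁻¹ ≡ 23 ≡ 23 (mod 58)
Check: 53 × 23 = 1219 ≡ 1 (mod 58) ✓

53⁻¹ ≡ 23 (mod 58)


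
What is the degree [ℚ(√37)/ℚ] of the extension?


√37 has minimal polynomial x² - 37 (irreducible over ℚ since 37 is squarefree)

[ℚ(√37)/ℚ] = 2


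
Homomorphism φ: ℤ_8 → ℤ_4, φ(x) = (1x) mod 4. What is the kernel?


Kernel = preimage of identity
ker(φ) = {x ∈ ℤ_8 : 1x ≡ 0 (mod 4)}. Since 4 | 8, φ is well-defined. The kernel is the cyclic subgroup ⟨4⟩ of ℤ_8 (order 2), i.e. {0, 4}

ker(φ) = {0, 4}


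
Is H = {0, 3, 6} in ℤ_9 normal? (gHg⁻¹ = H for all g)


H = {0, 3, 6} in ℤ_9
ℤ_9 is abelian; every subgroup of an abelian group is normal

Yes, normal subgroup


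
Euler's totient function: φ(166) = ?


Factor n: 166 = 2 × 83
φ(n) = n · ∏(1 - 1/p) over distinct primes p | n
φ(166) = 166 · (1 - 1/2) · (1 - 1/83) = 82

φ(166) = 82


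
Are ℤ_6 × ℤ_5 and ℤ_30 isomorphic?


Comparing ℤ_6 × ℤ_5 and ℤ_30:
gcd(6,5) = 1, so ℤ_6 × ℤ_5 ≅ ℤ_30 (CRT)

Yes, ℤ_6 × ℤ_5 ≅ ℤ_30


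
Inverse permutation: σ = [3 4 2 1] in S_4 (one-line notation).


To find σ⁻¹, swap domain and range:
σ(1) = 3 → σ⁻¹(3) = 1
σ(2) = 4 → σ⁻¹(4) = 2
σ(3) = 2 → σ⁻¹(2) = 3
σ(4) = 1 → σ⁻¹(1) = 4

σ⁻¹ = [4 3 1 2]


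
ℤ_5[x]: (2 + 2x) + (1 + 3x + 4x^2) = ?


Add coefficients mod 5:
x^0: 2 + 1 = 3 (mod 5)
x^1: 2 + 3 = 0 (mod 5)
x^2: 0 + 4 = 4 (mod 5)
Result: 3 + 4x^2

f + g = 3 + 4x^2


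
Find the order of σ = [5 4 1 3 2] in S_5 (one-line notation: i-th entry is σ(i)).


Cycle decomposition: (1 5 2 4 3)
Cycle lengths: 5
Order = lcm(5) = 5

ord(σ) = 5


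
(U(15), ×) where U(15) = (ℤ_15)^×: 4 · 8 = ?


Operation: multiplication mod 15
4 · 8 = (a × b) mod 15 with a = 4, b = 8

4 · 8 = 2


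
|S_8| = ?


|S_n| = n! (number of permutations of n symbols)
|S_8| = 8! = 40320

|S_8| = 40320


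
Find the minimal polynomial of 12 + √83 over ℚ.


Let α = 12 + √83. Then α - 12 = √83, so (α - 12)² = 83, giving α² - 24α + 61 = 0. Degree 2 and α ∉ ℚ, so this is the minimal polynomial.

Minimal polynomial: x² - 24x + 61


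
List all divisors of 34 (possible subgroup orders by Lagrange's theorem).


Lagrange's theorem: |H| divides |G|
|G| = 34
Divisors of 34: 1, 2, 17, 34

Possible subgroup orders: {1, 2, 17, 34}


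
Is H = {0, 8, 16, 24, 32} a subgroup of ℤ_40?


Subgroup test for H = {0, 8, 16, 24, 32} in (ℤ_40, +):
(1) 0 ∈ H? Yes
(2) Closure: for all a,b ∈ H, (a+b) mod 40 ∈ H? Yes
(3) Inverses: for all a ∈ H, -a mod 40 ∈ H? Yes

Yes, H is a subgroup of ℤ_40


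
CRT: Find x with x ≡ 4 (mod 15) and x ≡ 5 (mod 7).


m₁ = 15, m₂ = 7, gcd = 1, so CRT applies. M = m₁·m₂ = 105
Let M₁ = M/m₁ = 7, M₂ = M/m₂ = 15
Find y₁ ≡ M₁⁻¹ (mod m₁): 7⁻¹ ≡ 13 (mod 15)
Find y₂ ≡ M₂⁻¹ (mod m₂): 15⁻¹ ≡ 1 (mod 7)
x = a₁·M₁·y₁ + a₂·M₂·y₂ = 4·7·13 + 5·15·1 = 439
Reduce mod 105: x ≡ 19
Check: 19 mod 15 = 4 ✓, 19 mod 7 = 5 ✓

x ≡ 19 (mod 105)


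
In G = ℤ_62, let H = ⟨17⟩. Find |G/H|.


|⟨17⟩| = n / gcd(17, 62) = 62 / 1 = 62
H is normal (ℤ_62 is abelian).
|G/H| = |G| / |H| = 62 / 62 = 1

|G/H| = 1


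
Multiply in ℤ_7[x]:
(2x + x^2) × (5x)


Expand and collect like terms; reduce coefficients mod 7:
x^0: 0·0 = 0 ≡ 0 (mod 7)
x^1: 0·5 + 2·0 = 0 ≡ 0 (mod 7)
x^2: 2·5 + 1·0 = 10 ≡ 3 (mod 7)
x^3: 1·5 = 5 ≡ 5 (mod 7)
Result: 3x^2 + 5x^3

f · g = 3x^2 + 5x^3


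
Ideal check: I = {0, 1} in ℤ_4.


Check ideal conditions for I = {0, 1} in ℤ_4:
(1) I is an additive subgroup? No
(2) For r ∈ ℤ_4 and a ∈ I: r·a ∈ I? No  [counterexample: r=2, a=1, r·a mod 4 = 2 ∉ I]

No, I is not an ideal of ℤ_4


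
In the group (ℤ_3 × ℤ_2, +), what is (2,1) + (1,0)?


Operation: componentwise addition mod (3, 2)
(2,1) + (1,0) = ((a₁+b₁) mod 3, (a₂+b₂) mod 2) with a = (2,1), b = (1,0)

(2,1) + (1,0) = (0,1)


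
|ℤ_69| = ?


ℤ_n has n elements.

|ℤ_69| = 69


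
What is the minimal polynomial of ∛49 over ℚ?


∛49 satisfies x³ - 49 = 0, irreducible over ℚ (no rational root; 49 is not a perfect cube)

Minimal polynomial: x³ - 49


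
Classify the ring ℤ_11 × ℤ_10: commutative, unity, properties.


Direct product ring; commutative with unity (1,1); but (1,0)·(0,1) = (0,0) gives zero divisors, so not an integral domain
Commutative: Yes
Integral domain: No
Has unity: Yes

ℤ_11 × ℤ_10: Commutative=Yes, Unity=Yes


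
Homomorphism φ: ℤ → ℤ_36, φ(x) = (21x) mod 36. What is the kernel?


Kernel = preimage of identity
ker(φ) = {x ∈ ℤ : 21x ≡ 0 (mod 36)}. gcd(21,36) = 3, so 21x ≡ 0 (mod 36) ⟺ x ≡ 0 (mod 36/3 = 12). Hence ker(φ) = 12ℤ

ker(φ) = 12ℤ


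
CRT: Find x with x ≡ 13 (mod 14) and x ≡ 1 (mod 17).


m₁ = 14, m₂ = 17, gcd = 1, so CRT applies. M = m₁·m₂ = 238
Let M₁ = M/m₁ = 17, M₂ = M/m₂ = 14
Find y₁ ≡ M₁⁻¹ (mod m₁): 17⁻¹ ≡ 5 (mod 14)
Find y₂ ≡ M₂⁻¹ (mod m₂): 14⁻¹ ≡ 11 (mod 17)
x = a₁·M₁·y₁ + a₂·M₂·y₂ = 13·17·5 + 1·14·11 = 1259
Reduce mod 238: x ≡ 69
Check: 69 mod 14 = 13 ✓, 69 mod 17 = 1 ✓

x ≡ 69 (mod 238)


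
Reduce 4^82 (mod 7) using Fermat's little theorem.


Fermat's little theorem: if p is prime and gcd(a,p)=1, then a^(p-1) ≡ 1 (mod p)
p = 7 is prime, gcd(4,7) = 1
Reduce exponent: 82 mod 6 = 4
So 4^82 ≡ 4^4 (mod 7)
4^4 mod 7 = 4

4^82 ≡ 4 (mod 7)


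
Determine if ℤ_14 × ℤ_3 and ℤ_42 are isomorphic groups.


Comparing ℤ_14 × ℤ_3 and ℤ_42:
gcd(14,3) = 1, so ℤ_14 × ℤ_3 ≅ ℤ_42 (CRT)

Yes, ℤ_14 × ℤ_3 ≅ ℤ_42


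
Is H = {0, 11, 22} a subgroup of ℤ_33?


Subgroup test for H = {0, 11, 22} in (ℤ_33, +):
(1) 0 ∈ H? Yes
(2) Closure: for all a,b ∈ H, (a+b) mod 33 ∈ H? Yes
(3) Inverses: for all a ∈ H, -a mod 33 ∈ H? Yes

Yes, H is a subgroup of ℤ_33


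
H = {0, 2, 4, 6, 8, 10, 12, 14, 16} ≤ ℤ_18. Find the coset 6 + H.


6 + H = {6 + h (mod 18) : h ∈ H}
6+0=6, 6+2=8, 6+4=10, 6+6=12, 6+8=14, 6+10=16, 6+12=0, 6+14=2, 6+16=4
6 + H = {0, 2, 4, 6, 8, 10, 12, 14, 16} = 0 + H

6 + H = {0, 2, 4, 6, 8, 10, 12, 14, 16}


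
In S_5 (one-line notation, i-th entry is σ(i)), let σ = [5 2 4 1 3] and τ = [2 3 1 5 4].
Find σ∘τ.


σ∘τ: apply τ first, then σ
1 →τ 2 →σ 2
2 →τ 3 →σ 4
3 →τ 1 →σ 5
4 →τ 5 →σ 3
5 →τ 4 →σ 1

σ∘τ = [2 4 5 3 1]


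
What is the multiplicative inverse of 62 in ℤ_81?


Use the extended Euclidean algorithm to write 1 = 62·s + 81·t; then s mod 81 is the inverse.
Euclidean algorithm:
  62 = 0·81 + 62
  81 = 1·62 + 19
  62 = 3·19 + 5
  19 = 3·5 + 4
  5 = 1·4 + 1
  4 = 4·1 + 0
gcd(62,81) = 1
Back-substitution gives: 62·(17) + 81·(-13) = 1
So 62⁻¹ ≡ 17 ≡ 17 (mod 81)
Check: 62 × 17 = 1054 ≡ 1 (mod 81) ✓

62⁻¹ ≡ 17 (mod 81)


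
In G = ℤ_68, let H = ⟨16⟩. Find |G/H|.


|⟨16⟩| = n / gcd(16, 68) = 68 / 4 = 17
H is normal (ℤ_68 is abelian).
|G/H| = |G| / |H| = 68 / 17 = 4

|G/H| = 4


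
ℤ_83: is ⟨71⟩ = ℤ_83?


g generates ℤ_n iff gcd(g, n) = 1
gcd(71, 83) = 1
Since gcd = 1, 71 is a generator.

Yes, 71 generates ℤ_83


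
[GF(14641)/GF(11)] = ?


GF(14641) = GF(11^4), so the extension degree is 4

[GF(14641)/GF(11)] = 4


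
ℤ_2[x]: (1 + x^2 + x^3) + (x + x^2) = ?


Add coefficients mod 2:
x^0: 1 + 0 = 1 (mod 2)
x^1: 0 + 1 = 1 (mod 2)
x^2: 1 + 1 = 0 (mod 2)
x^3: 1 + 0 = 1 (mod 2)
Result: 1 + x + x^3

f + g = 1 + x + x^3


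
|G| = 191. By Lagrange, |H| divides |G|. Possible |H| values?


Lagrange's theorem: |H| divides |G|
|G| = 191
Divisors of 191: 1, 191

Possible subgroup orders: {1, 191}


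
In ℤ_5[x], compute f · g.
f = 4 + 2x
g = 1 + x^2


Expand and collect like terms; reduce coefficients mod 5:
x^0: 4·1 = 4 ≡ 4 (mod 5)
x^1: 4·0 + 2·1 = 2 ≡ 2 (mod 5)
x^2: 4·1 + 2·0 = 4 ≡ 4 (mod 5)
x^3: 2·1 = 2 ≡ 2 (mod 5)
Result: 4 + 2x + 4x^2 + 2x^3

f · g = 4 + 2x + 4x^2 + 2x^3


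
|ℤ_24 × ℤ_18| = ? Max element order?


|ℤ_24 × ℤ_18| = 24 × 18 = 432
Max element order = lcm(24,18) = 72
Cyclic? No (gcd=6)

|ℤ_24×ℤ_18| = 432, max element order = 72


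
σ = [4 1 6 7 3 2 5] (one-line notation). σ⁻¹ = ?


To find σ⁻¹, swap domain and range:
σ(1) = 4 → σ⁻¹(4) = 1
σ(2) = 1 → σ⁻¹(1) = 2
σ(3) = 6 → σ⁻¹(6) = 3
σ(4) = 7 → σ⁻¹(7) = 4
σ(5) = 3 → σ⁻¹(3) = 5
σ(6) = 2 → σ⁻¹(2) = 6
σ(7) = 5 → σ⁻¹(5) = 7

σ⁻¹ = [2 6 5 1 7 3 4]


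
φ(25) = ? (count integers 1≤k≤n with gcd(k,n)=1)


φ(n) = count of k ∈ {1,...,n} with gcd(k,n)=1
Coprimes to 25: {1, 2, 3, 4, 6, 7, 8, 9, 11, 12, 13, 14, 16, 17, 18, 19, 21, 22, 23, 24}
Count: 20

φ(25) = 20


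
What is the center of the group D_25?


Z(G) = {g ∈ G | gx = xg for all x ∈ G}
For odd n, Z(D_n) = {e}: no nontrivial rotation commutes with all reflections

Z(D_25) = {e}


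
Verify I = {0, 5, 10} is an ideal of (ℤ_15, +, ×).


Check ideal conditions for I = {0, 5, 10} in ℤ_15:
(1) I is an additive subgroup? Yes
(2) For r ∈ ℤ_15 and a ∈ I: r·a ∈ I? Yes

Yes, I is an ideal of ℤ_15


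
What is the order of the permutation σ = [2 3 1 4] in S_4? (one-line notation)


Cycle decomposition: (1 2 3)
Cycle lengths: 3
Order = lcm(3) = 3

ord(σ) = 3


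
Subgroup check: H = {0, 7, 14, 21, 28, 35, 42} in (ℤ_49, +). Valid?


Subgroup test for H = {0, 7, 14, 21, 28, 35, 42} in (ℤ_49, +):
(1) 0 ∈ H? Yes
(2) Closure: for all a,b ∈ H, (a+b) mod 49 ∈ H? Yes
(3) Inverses: for all a ∈ H, -a mod 49 ∈ H? Yes

Yes, H is a subgroup of ℤ_49


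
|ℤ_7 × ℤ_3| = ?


|A × B| = |A| · |B|
|ℤ_7 × ℤ_3| = 7 × 3 = 21

|ℤ_7 × ℤ_3| = 21


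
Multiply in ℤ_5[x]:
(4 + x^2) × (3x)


Expand and collect like terms; reduce coefficients mod 5:
x^0: 4·0 = 0 ≡ 0 (mod 5)
x^1: 4·3 + 0·0 = 12 ≡ 2 (mod 5)
x^2: 0·3 + 1·0 = 0 ≡ 0 (mod 5)
x^3: 1·3 = 3 ≡ 3 (mod 5)
Result: 2x + 3x^3

f · g = 2x + 3x^3


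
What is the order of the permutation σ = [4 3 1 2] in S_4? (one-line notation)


Cycle decomposition: (1 4 2 3)
Cycle lengths: 4
Order = lcm(4) = 4

ord(σ) = 4


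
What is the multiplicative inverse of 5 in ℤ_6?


Use the extended Euclidean algorithm to write 1 = 5·s + 6·t; then s mod 6 is the inverse.
Euclidean algorithm:
  5 = 0·6 + 5
  6 = 1·5 + 1
  5 = 5·1 + 0
gcd(5,6) = 1
Back-substitution gives: 5·(-1) + 6·(1) = 1
So 5⁻¹ ≡ -1 ≡ 5 (mod 6)
Check: 5 × 5 = 25 ≡ 1 (mod 6) ✓

5⁻¹ ≡ 5 (mod 6)


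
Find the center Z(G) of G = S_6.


Z(G) = {g ∈ G | gx = xg for all x ∈ G}
S_n is non-abelian for n ≥ 3; Z(S_6) is trivial

Z(S_6) = {e}


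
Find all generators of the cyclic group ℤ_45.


g generates ℤ_n iff gcd(g,n) = 1
Prime factors of 45: 3, 5
Generators are g ∈ {1,...,44} not divisible by any of these primes.
Generators: {1, 2, 4, 7, 8, 11, 13, 14, 16, 17, 19, 22, 23, 26, 28, 29, 31, 32, 34, 37, 38, 41, 43, 44}
Number of generators = φ(45) = 24

Generators of ℤ_45 = {1, 2, 4, 7, 8, 11, 13, 14, 16, 17, 19, 22, 23, 26, 28, 29, 31, 32, 34, 37, 38, 41, 43, 44}


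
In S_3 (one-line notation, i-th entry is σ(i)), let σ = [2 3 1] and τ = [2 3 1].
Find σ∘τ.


σ∘τ: apply τ first, then σ
1 →τ 2 →σ 3
2 →τ 3 →σ 1
3 →τ 1 →σ 2

σ∘τ = [3 1 2]


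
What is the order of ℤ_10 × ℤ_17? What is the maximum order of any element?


|ℤ_10 × ℤ_17| = 10 × 17 = 170
Max element order = lcm(10,17) = 170
Cyclic? Yes (gcd=1)

|ℤ_10×ℤ_17| = 170, max element order = 170


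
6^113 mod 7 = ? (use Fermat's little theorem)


Fermat's little theorem: if p is prime and gcd(a,p)=1, then a^(p-1) ≡ 1 (mod p)
p = 7 is prime, gcd(6,7) = 1
Reduce exponent: 113 mod 6 = 5
So 6^113 ≡ 6^5 (mod 7)
6^5 mod 7 = 6

6^113 ≡ 6 (mod 7)


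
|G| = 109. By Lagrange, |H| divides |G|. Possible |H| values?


Lagrange's theorem: |H| divides |G|
|G| = 109
Divisors of 109: 1, 109

Possible subgroup orders: {1, 109}


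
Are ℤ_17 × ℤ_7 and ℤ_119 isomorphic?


Comparing ℤ_17 × ℤ_7 and ℤ_119:
gcd(17,7) = 1, so ℤ_17 × ℤ_7 ≅ ℤ_119 (CRT)

Yes, ℤ_17 × ℤ_7 ≅ ℤ_119


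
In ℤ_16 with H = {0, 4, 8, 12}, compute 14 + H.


14 + H = {14 + h (mod 16) : h ∈ H}
14+0=14, 14+4=2, 14+8=6, 14+12=10
14 + H = {2, 6, 10, 14} = 2 + H

14 + H = {2, 6, 10, 14}


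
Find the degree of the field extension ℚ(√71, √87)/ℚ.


[ℚ(√71,√87):ℚ] = [ℚ(√71,√87):ℚ(√71)]·[ℚ(√71):ℚ] = 2·2 = 4

[ℚ(√71, √87)/ℚ] = 4


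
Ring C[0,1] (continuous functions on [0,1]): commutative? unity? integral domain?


pointwise +,× is commutative with unity (constant 1); but bump functions with disjoint support multiply to 0 — zero divisors, so not an integral domain
Commutative: Yes
Integral domain: No
Has unity: Yes

C[0,1] (continuous functions on [0,1]): Commutative=Yes, Unity=Yes


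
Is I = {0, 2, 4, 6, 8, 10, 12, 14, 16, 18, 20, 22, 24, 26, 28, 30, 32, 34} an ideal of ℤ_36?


Check ideal conditions for I = {0, 2, 4, 6, 8, 10, 12, 14, 16, 18, 20, 22, 24, 26, 28, 30, 32, 34} in ℤ_36:
(1) I is an additive subgroup? Yes
(2) For r ∈ ℤ_36 and a ∈ I: r·a ∈ I? Yes

Yes, I is an ideal of ℤ_36


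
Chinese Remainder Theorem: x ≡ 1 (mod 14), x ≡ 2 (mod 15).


m₁ = 14, m₂ = 15, gcd = 1, so CRT applies. M = m₁·m₂ = 210
Let M₁ = M/m₁ = 15, M₂ = M/m₂ = 14
Find y₁ ≡ M₁⁻¹ (mod m₁): 15⁻¹ ≡ 1 (mod 14)
Find y₂ ≡ M₂⁻¹ (mod m₂): 14⁻¹ ≡ 14 (mod 15)
x = a₁·M₁·y₁ + a₂·M₂·y₂ = 1·15·1 + 2·14·14 = 407
Reduce mod 210: x ≡ 197
Check: 197 mod 14 = 1 ✓, 197 mod 15 = 2 ✓

x ≡ 197 (mod 210)


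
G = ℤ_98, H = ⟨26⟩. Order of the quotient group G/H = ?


|⟨26⟩| = n / gcd(26, 98) = 98 / 2 = 49
H is normal (ℤ_98 is abelian).
|G/H| = |G| / |H| = 98 / 49 = 2

|G/H| = 2


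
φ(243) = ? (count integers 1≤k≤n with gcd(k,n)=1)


Factor n: 243 = 3^5
φ(n) = n · ∏(1 - 1/p) over distinct primes p | n
φ(243) = 243 · (1 - 1/3) = 162

φ(243) = 162


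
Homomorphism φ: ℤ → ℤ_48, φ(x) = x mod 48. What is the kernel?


Kernel = preimage of identity
ker(φ) = {x ∈ ℤ : x ≡ 0 (mod 48)} = 48ℤ = {0, ±48, ±96, ...}

ker(φ) = 48ℤ


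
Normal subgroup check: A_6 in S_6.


H = A_6 in S_6
A_6 has index 2 in S_6, and every subgroup of index 2 is normal

Yes, normal subgroup


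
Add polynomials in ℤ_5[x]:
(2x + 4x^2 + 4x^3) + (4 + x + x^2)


Add coefficients mod 5:
x^0: 0 + 4 = 4 (mod 5)
x^1: 2 + 1 = 3 (mod 5)
x^2: 4 + 1 = 0 (mod 5)
x^3: 4 + 0 = 4 (mod 5)
Result: 4 + 3x + 4x^3

f + g = 4 + 3x + 4x^3


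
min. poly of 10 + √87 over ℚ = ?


Let α = 10 + √87. Then α - 10 = √87, so (α - 10)² = 87, giving α² - 20α + 13 = 0. Degree 2 and α ∉ ℚ, so this is the minimal polynomial.

Minimal polynomial: x² - 20x + 13


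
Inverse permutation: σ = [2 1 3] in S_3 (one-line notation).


To find σ⁻¹, swap domain and range:
σ(1) = 2 → σ⁻¹(2) = 1
σ(2) = 1 → σ⁻¹(1) = 2
σ(3) = 3 → σ⁻¹(3) = 3

σ⁻¹ = [2 1 3]


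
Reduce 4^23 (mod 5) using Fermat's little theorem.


Fermat's little theorem: if p is prime and gcd(a,p)=1, then a^(p-1) ≡ 1 (mod p)
p = 5 is prime, gcd(4,5) = 1
Reduce exponent: 23 mod 4 = 3
So 4^23 ≡ 4^3 (mod 5)
4^3 mod 5 = 4

4^23 ≡ 4 (mod 5)


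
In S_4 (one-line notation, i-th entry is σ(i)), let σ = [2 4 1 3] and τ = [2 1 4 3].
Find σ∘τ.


σ∘τ: apply τ first, then σ
1 →τ 2 →σ 4
2 →τ 1 →σ 2
3 →τ 4 →σ 3
4 →τ 3 →σ 1

σ∘τ = [4 2 3 1]


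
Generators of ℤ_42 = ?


g generates ℤ_n iff gcd(g,n) = 1
Prime factors of 42: 2, 3, 7
Generators are g ∈ {1,...,41} not divisible by any of these primes.
Generators: {1, 5, 11, 13, 17, 19, 23, 25, 29, 31, 37, 41}
Number of generators = φ(42) = 12

Generators of ℤ_42 = {1, 5, 11, 13, 17, 19, 23, 25, 29, 31, 37, 41}


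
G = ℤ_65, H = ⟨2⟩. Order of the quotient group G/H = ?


|⟨2⟩| = n / gcd(2, 65) = 65 / 1 = 65
H is normal (ℤ_65 is abelian).
|G/H| = |G| / |H| = 65 / 65 = 1

|G/H| = 1


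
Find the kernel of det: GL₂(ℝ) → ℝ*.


Kernel = preimage of identity
ker(det) = {A | det(A) = 1} = SL₂(ℝ)

ker(det) = SL₂(ℝ)


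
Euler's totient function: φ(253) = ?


Factor n: 253 = 11 × 23
φ(n) = n · ∏(1 - 1/p) over distinct primes p | n
φ(253) = 253 · (1 - 1/11) · (1 - 1/23) = 220

φ(253) = 220


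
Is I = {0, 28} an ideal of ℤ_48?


Check ideal conditions for I = {0, 28} in ℤ_48:
(1) I is an additive subgroup? No
(2) For r ∈ ℤ_48 and a ∈ I: r·a ∈ I? No  [counterexample: r=2, a=28, r·a mod 48 = 8 ∉ I]

No, I is not an ideal of ℤ_48


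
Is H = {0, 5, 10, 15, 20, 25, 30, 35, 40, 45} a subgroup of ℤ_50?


Subgroup test for H = {0, 5, 10, 15, 20, 25, 30, 35, 40, 45} in (ℤ_50, +):
(1) 0 ∈ H? Yes
(2) Closure: for all a,b ∈ H, (a+b) mod 50 ∈ H? Yes
(3) Inverses: for all a ∈ H, -a mod 50 ∈ H? Yes

Yes, H is a subgroup of ℤ_50


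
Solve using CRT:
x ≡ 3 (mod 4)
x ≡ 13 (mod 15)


m₁ = 4, m₂ = 15, gcd = 1, so CRT applies. M = m₁·m₂ = 60
Let M₁ = M/m₁ = 15, M₂ = M/m₂ = 4
Find y₁ ≡ M₁⁻¹ (mod m₁): 15⁻¹ ≡ 3 (mod 4)
Find y₂ ≡ M₂⁻¹ (mod m₂): 4⁻¹ ≡ 4 (mod 15)
x = a₁·M₁·y₁ + a₂·M₂·y₂ = 3·15·3 + 13·4·4 = 343
Reduce mod 60: x ≡ 43
Check: 43 mod 4 = 3 ✓, 43 mod 15 = 13 ✓

x ≡ 43 (mod 60)


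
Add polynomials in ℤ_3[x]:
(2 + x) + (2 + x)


Add coefficients mod 3:
x^0: 2 + 2 = 1 (mod 3)
x^1: 1 + 1 = 2 (mod 3)
Result: 1 + 2x

f + g = 1 + 2x


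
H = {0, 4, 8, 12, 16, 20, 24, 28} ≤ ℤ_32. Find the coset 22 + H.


22 + H = {22 + h (mod 32) : h ∈ H}
22+0=22, 22+4=26, 22+8=30, 22+12=2, 22+16=6, 22+20=10, 22+24=14, 22+28=18
22 + H = {2, 6, 10, 14, 18, 22, 26, 30} = 2 + H

22 + H = {2, 6, 10, 14, 18, 22, 26, 30}


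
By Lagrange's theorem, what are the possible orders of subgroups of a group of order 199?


Lagrange's theorem: |H| divides |G|
|G| = 199
Divisors of 199: 1, 199

Possible subgroup orders: {1, 199}


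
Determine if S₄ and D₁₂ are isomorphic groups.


Comparing S₄ and D₁₂:
S₄ has trivial center; D₁₂ has center {e, r⁶}

No, S₄ ≇ D₁₂


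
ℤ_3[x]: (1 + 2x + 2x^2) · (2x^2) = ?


Expand and collect like terms; reduce coefficients mod 3:
x^0: 1·0 = 0 ≡ 0 (mod 3)
x^1: 1·0 + 2·0 = 0 ≡ 0 (mod 3)
x^2: 1·2 + 2·0 + 2·0 = 2 ≡ 2 (mod 3)
x^3: 2·2 + 2·0 = 4 ≡ 1 (mod 3)
x^4: 2·2 = 4 ≡ 1 (mod 3)
Result: 2x^2 + x^3 + x^4

f · g = 2x^2 + x^3 + x^4


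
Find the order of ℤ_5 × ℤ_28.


|A × B| = |A| · |B|
|ℤ_5 × ℤ_28| = 5 × 28 = 140

|ℤ_5 × ℤ_28| = 140


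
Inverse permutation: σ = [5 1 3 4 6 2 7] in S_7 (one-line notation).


To find σ⁻¹, swap domain and range:
σ(1) = 5 → σ⁻¹(5) = 1
σ(2) = 1 → σ⁻¹(1) = 2
σ(3) = 3 → σ⁻¹(3) = 3
σ(4) = 4 → σ⁻¹(4) = 4
σ(5) = 6 → σ⁻¹(6) = 5
σ(6) = 2 → σ⁻¹(2) = 6
σ(7) = 7 → σ⁻¹(7) = 7

σ⁻¹ = [2 6 3 4 1 5 7]


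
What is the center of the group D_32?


Z(G) = {g ∈ G | gx = xg for all x ∈ G}
For even n, Z(D_n) = {e, r^(n/2)}: the 180° rotation r^16 commutes with every reflection and rotation

Z(D_32) = {e, r^16}


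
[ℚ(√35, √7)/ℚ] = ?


[ℚ(√35,√7):ℚ] = [ℚ(√35,√7):ℚ(√35)]·[ℚ(√35):ℚ] = 2·2 = 4

[ℚ(√35, √7)/ℚ] = 4


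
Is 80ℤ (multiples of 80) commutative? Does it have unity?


80ℤ is a commutative ring under +,× but has no multiplicative identity (1 ∉ 80ℤ); it has no zero divisors, but without unity it is not an integral domain
Commutative: Yes
Integral domain: No
Has unity: No

80ℤ (multiples of 80): Commutative=Yes, Unity=No


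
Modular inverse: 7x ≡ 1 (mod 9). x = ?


Use the extended Euclidean algorithm to write 1 = 7·s + 9·t; then s mod 9 is the inverse.
Euclidean algorithm:
  7 = 0·9 + 7
  9 = 1·7 + 2
  7 = 3·2 + 1
  2 = 2·1 + 0
gcd(7,9) = 1
Back-substitution gives: 7·(4) + 9·(-3) = 1
So 7⁻¹ ≡ 4 ≡ 4 (mod 9)
Check: 7 × 4 = 28 ≡ 1 (mod 9) ✓

7⁻¹ ≡ 4 (mod 9)


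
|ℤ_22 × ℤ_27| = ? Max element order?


|ℤ_22 × ℤ_27| = 22 × 27 = 594
Max element order = lcm(22,27) = 594
Cyclic? Yes (gcd=1)

|ℤ_22×ℤ_27| = 594, max element order = 594


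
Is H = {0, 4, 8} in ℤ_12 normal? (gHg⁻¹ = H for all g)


H = {0, 4, 8} in ℤ_12
ℤ_12 is abelian; every subgroup of an abelian group is normal

Yes, normal subgroup


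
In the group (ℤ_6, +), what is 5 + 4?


Operation: addition mod 6
5 + 4 = (a + b) mod 6 with a = 5, b = 4

5 + 4 = 3


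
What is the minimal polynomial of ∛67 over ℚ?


∛67 satisfies x³ - 67 = 0, irreducible over ℚ (no rational root; 67 is not a perfect cube)

Minimal polynomial: x³ - 67


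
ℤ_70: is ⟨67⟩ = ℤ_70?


g generates ℤ_n iff gcd(g, n) = 1
gcd(67, 70) = 1
Since gcd = 1, 67 is a generator.

Yes, 67 generates ℤ_70


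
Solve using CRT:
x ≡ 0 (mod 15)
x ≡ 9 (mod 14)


m₁ = 15, m₂ = 14, gcd = 1, so CRT applies. M = m₁·m₂ = 210
Let M₁ = M/m₁ = 14, M₂ = M/m₂ = 15
Find y₁ ≡ M₁⁻¹ (mod m₁): 14⁻¹ ≡ 14 (mod 15)
Find y₂ ≡ M₂⁻¹ (mod m₂): 15⁻¹ ≡ 1 (mod 14)
x = a₁·M₁·y₁ + a₂·M₂·y₂ = 0·14·14 + 9·15·1 = 135
Reduce mod 210: x ≡ 135
Check: 135 mod 15 = 0 ✓, 135 mod 14 = 9 ✓

x ≡ 135 (mod 210)


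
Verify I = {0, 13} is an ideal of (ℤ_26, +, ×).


Check ideal conditions for I = {0, 13} in ℤ_26:
(1) I is an additive subgroup? Yes
(2) For r ∈ ℤ_26 and a ∈ I: r·a ∈ I? Yes

Yes, I is an ideal of ℤ_26


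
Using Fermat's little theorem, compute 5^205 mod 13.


Fermat's little theorem: if p is prime and gcd(a,p)=1, then a^(p-1) ≡ 1 (mod p)
p = 13 is prime, gcd(5,13) = 1
Reduce exponent: 205 mod 12 = 1
So 5^205 ≡ 5^1 (mod 13)
5^1 mod 13 = 5

5^205 ≡ 5 (mod 13)


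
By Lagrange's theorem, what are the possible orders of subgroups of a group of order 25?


Lagrange's theorem: |H| divides |G|
|G| = 25
Divisors of 25: 1, 5, 25

Possible subgroup orders: {1, 5, 25}


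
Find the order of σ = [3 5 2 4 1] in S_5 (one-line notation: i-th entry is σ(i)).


Cycle decomposition: (1 3 2 5)
Cycle lengths: 4
Order = lcm(4) = 4

ord(σ) = 4


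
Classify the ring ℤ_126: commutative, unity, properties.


ℤ_126 is a commutative ring with unity 1; 126 = 2×63 is composite, so 2·63 ≡ 0 gives zero divisors (not an integral domain)
Commutative: Yes
Integral domain: No
Has unity: Yes

ℤ_126: Commutative=Yes, Unity=Yes


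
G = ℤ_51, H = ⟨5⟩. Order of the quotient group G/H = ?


|⟨5⟩| = n / gcd(5, 51) = 51 / 1 = 51
H is normal (ℤ_51 is abelian).
|G/H| = |G| / |H| = 51 / 51 = 1

|G/H| = 1


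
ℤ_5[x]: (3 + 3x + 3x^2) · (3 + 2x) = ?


Expand and collect like terms; reduce coefficients mod 5:
x^0: 3·3 = 9 ≡ 4 (mod 5)
x^1: 3·2 + 3·3 = 15 ≡ 0 (mod 5)
x^2: 3·2 + 3·3 = 15 ≡ 0 (mod 5)
x^3: 3·2 = 6 ≡ 1 (mod 5)
Result: 4 + x^3

f · g = 4 + x^3


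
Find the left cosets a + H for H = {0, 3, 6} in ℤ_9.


H = {0, 3, 6}, |H| = 3
Number of cosets = |G|/|H| = 9/3 = 3
0 + H = {0, 3, 6}
1 + H = {1, 4, 7}
2 + H = {2, 5, 8}

Cosets: 0+H={0,3,6}; 1+H={1,4,7}; 2+H={2,5,8}


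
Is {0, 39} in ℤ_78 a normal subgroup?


H = {0, 39} in ℤ_78
ℤ_78 is abelian; every subgroup of an abelian group is normal

Yes, normal subgroup


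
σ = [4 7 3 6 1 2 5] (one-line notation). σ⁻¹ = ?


To find σ⁻¹, swap domain and range:
σ(1) = 4 → σ⁻¹(4) = 1
σ(2) = 7 → σ⁻¹(7) = 2
σ(3) = 3 → σ⁻¹(3) = 3
σ(4) = 6 → σ⁻¹(6) = 4
σ(5) = 1 → σ⁻¹(1) = 5
σ(6) = 2 → σ⁻¹(2) = 6
σ(7) = 5 → σ⁻¹(5) = 7

σ⁻¹ = [5 6 3 1 7 4 2]


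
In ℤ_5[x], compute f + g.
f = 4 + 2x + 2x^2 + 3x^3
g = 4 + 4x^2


Add coefficients mod 5:
x^0: 4 + 4 = 3 (mod 5)
x^1: 2 + 0 = 2 (mod 5)
x^2: 2 + 4 = 1 (mod 5)
x^3: 3 + 0 = 3 (mod 5)
Result: 3 + 2x + x^2 + 3x^3

f + g = 3 + 2x + x^2 + 3x^3


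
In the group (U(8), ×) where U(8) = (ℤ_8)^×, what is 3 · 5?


Operation: multiplication mod 8
3 · 5 = (a × b) mod 8 with a = 3, b = 5

3 · 5 = 7


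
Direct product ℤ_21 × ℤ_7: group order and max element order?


|ℤ_21 × ℤ_7| = 21 × 7 = 147
Max element order = lcm(21,7) = 21
Cyclic? No (gcd=7)

|ℤ_21×ℤ_7| = 147, max element order = 21


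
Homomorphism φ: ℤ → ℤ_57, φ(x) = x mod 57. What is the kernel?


Kernel = preimage of identity
ker(φ) = {x ∈ ℤ : x ≡ 0 (mod 57)} = 57ℤ = {0, ±57, ±114, ...}

ker(φ) = 57ℤ


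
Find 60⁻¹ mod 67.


Use the extended Euclidean algorithm to write 1 = 60·s + 67·t; then s mod 67 is the inverse.
Euclidean algorithm:
  60 = 0·67 + 60
  67 = 1·60 + 7
  60 = 8·7 + 4
  7 = 1·4 + 3
  4 = 1·3 + 1
  3 = 3·1 + 0
gcd(60,67) = 1
Back-substitution gives: 60·(19) + 67·(-17) = 1
So 60⁻¹ ≡ 19 ≡ 19 (mod 67)
Check: 60 × 19 = 1140 ≡ 1 (mod 67) ✓

60⁻¹ ≡ 19 (mod 67)


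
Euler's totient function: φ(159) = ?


Factor n: 159 = 3 × 53
φ(n) = n · ∏(1 - 1/p) over distinct primes p | n
φ(159) = 159 · (1 - 1/3) · (1 - 1/53) = 104

φ(159) = 104


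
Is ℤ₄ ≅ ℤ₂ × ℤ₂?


Comparing ℤ₄ and ℤ₂ × ℤ₂:
ℤ₄ has an element of order 4; ℤ₂×ℤ₂ has exponent 2

No, ℤ₄ ≇ ℤ₂ × ℤ₂


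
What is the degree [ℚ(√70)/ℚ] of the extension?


√70 has minimal polynomial x² - 70 (irreducible over ℚ since 70 is squarefree)

[ℚ(√70)/ℚ] = 2


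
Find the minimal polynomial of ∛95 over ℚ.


∛95 satisfies x³ - 95 = 0, irreducible over ℚ (no rational root; 95 is not a perfect cube)

Minimal polynomial: x³ - 95


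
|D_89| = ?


|D_n| = 2n (n rotations and n reflections)
|D_89| = 2×89 = 178

|D_89| = 178


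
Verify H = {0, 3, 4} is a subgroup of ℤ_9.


Subgroup test for H = {0, 3, 4} in (ℤ_9, +):
(1) 0 ∈ H? Yes
(2) Closure: for all a,b ∈ H, (a+b) mod 9 ∈ H? No  [counterexample: 3 + 3 = 6 ∉ H]
(3) Inverses: for all a ∈ H, -a mod 9 ∈ H? No

No, H is not a subgroup of ℤ_9


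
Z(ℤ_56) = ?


Z(G) = {g ∈ G | gx = xg for all x ∈ G}
ℤ_56 is abelian, so Z(G) = G

Z(ℤ_56) = ℤ_56


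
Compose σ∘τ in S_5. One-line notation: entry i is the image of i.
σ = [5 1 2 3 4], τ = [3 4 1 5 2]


σ∘τ: apply τ first, then σ
1 →τ 3 →σ 2
2 →τ 4 →σ 3
3 →τ 1 →σ 5
4 →τ 5 →σ 4
5 →τ 2 →σ 1

σ∘τ = [2 3 5 4 1]


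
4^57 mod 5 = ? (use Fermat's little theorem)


Fermat's little theorem: if p is prime and gcd(a,p)=1, then a^(p-1) ≡ 1 (mod p)
p = 5 is prime, gcd(4,5) = 1
Reduce exponent: 57 mod 4 = 1
So 4^57 ≡ 4^1 (mod 5)
4^1 mod 5 = 4

4^57 ≡ 4 (mod 5)


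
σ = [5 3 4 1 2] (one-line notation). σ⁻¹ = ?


To find σ⁻¹, swap domain and range:
σ(1) = 5 → σ⁻¹(5) = 1
σ(2) = 3 → σ⁻¹(3) = 2
σ(3) = 4 → σ⁻¹(4) = 3
σ(4) = 1 → σ⁻¹(1) = 4
σ(5) = 2 → σ⁻¹(2) = 5

σ⁻¹ = [4 5 2 3 1]


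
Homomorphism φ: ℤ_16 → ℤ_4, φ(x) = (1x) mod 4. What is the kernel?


Kernel = preimage of identity
ker(φ) = {x ∈ ℤ_16 : 1x ≡ 0 (mod 4)}. Since 4 | 16, φ is well-defined. The kernel is the cyclic subgroup ⟨4⟩ of ℤ_16 (order 4), i.e. {0, 4, 8, 12}

ker(φ) = {0, 4, 8, 12}


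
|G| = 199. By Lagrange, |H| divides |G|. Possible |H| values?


Lagrange's theorem: |H| divides |G|
|G| = 199
Divisors of 199: 1, 199

Possible subgroup orders: {1, 199}


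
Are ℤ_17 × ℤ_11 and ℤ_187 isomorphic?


Comparing ℤ_17 × ℤ_11 and ℤ_187:
gcd(17,11) = 1, so ℤ_17 × ℤ_11 ≅ ℤ_187 (CRT)

Yes, ℤ_17 × ℤ_11 ≅ ℤ_187


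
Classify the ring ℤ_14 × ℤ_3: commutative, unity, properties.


Direct product ring; commutative with unity (1,1); but (1,0)·(0,1) = (0,0) gives zero divisors, so not an integral domain
Commutative: Yes
Integral domain: No
Has unity: Yes

ℤ_14 × ℤ_3: Commutative=Yes, Unity=Yes


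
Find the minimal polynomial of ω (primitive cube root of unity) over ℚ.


ω satisfies x² + x + 1 = 0 (the cyclotomic polynomial Φ₃)

Minimal polynomial: x² + x + 1


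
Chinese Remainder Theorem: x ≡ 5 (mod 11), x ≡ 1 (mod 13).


m₁ = 11, m₂ = 13, gcd = 1, so CRT applies. M = m₁·m₂ = 143
Let M₁ = M/m₁ = 13, M₂ = M/m₂ = 11
Find y₁ ≡ M₁⁻¹ (mod m₁): 13⁻¹ ≡ 6 (mod 11)
Find y₂ ≡ M₂⁻¹ (mod m₂): 11⁻¹ ≡ 6 (mod 13)
x = a₁·M₁·y₁ + a₂·M₂·y₂ = 5·13·6 + 1·11·6 = 456
Reduce mod 143: x ≡ 27
Check: 27 mod 11 = 5 ✓, 27 mod 13 = 1 ✓

x ≡ 27 (mod 143)


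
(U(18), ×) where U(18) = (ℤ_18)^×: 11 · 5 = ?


Operation: multiplication mod 18
11 · 5 = (a × b) mod 18 with a = 11, b = 5

11 · 5 = 1


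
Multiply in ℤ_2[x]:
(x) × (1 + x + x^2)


Expand and collect like terms; reduce coefficients mod 2:
x^0: 0·1 = 0 ≡ 0 (mod 2)
x^1: 0·1 + 1·1 = 1 ≡ 1 (mod 2)
x^2: 0·1 + 1·1 = 1 ≡ 1 (mod 2)
x^3: 1·1 = 1 ≡ 1 (mod 2)
Result: x + x^2 + x^3

f · g = x + x^2 + x^3


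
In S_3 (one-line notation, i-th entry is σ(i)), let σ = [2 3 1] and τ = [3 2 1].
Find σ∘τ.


σ∘τ: apply τ first, then σ
1 →τ 3 →σ 1
2 →τ 2 →σ 3
3 →τ 1 →σ 2

σ∘τ = [1 3 2]


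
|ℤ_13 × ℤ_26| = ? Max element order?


|ℤ_13 × ℤ_26| = 13 × 26 = 338
Max element order = lcm(13,26) = 26
Cyclic? No (gcd=13)

|ℤ_13×ℤ_26| = 338, max element order = 26


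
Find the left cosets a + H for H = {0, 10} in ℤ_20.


H = {0, 10}, |H| = 2
Number of cosets = |G|/|H| = 20/2 = 10
0 + H = {0, 10}
1 + H = {1, 11}
2 + H = {2, 12}
3 + H = {3, 13}
4 + H = {4, 14}
5 + H = {5, 15}
6 + H = {6, 16}
7 + H = {7, 17}
8 + H = {8, 18}
9 + H = {9, 19}

Cosets: 0+H={0,10}; 1+H={1,11}; 2+H={2,12}; 3+H={3,13}; 4+H={4,14}; 5+H={5,15}; 6+H={6,16}; 7+H={7,17}; 8+H={8,18}; 9+H={9,19}
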